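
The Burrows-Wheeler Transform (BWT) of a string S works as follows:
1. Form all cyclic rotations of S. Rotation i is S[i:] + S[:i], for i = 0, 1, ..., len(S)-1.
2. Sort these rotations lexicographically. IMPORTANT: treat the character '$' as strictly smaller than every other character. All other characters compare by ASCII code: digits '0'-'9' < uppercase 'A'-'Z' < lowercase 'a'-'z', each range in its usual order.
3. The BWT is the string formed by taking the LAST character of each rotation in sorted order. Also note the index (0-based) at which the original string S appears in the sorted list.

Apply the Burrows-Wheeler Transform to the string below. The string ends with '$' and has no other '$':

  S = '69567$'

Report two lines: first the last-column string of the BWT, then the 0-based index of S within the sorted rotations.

Answer: 795$66
3

Derivation:
All 6 rotations (rotation i = S[i:]+S[:i]):
  rot[0] = 69567$
  rot[1] = 9567$6
  rot[2] = 567$69
  rot[3] = 67$695
  rot[4] = 7$6956
  rot[5] = $69567
Sorted (with $ < everything):
  sorted[0] = $69567  (last char: '7')
  sorted[1] = 567$69  (last char: '9')
  sorted[2] = 67$695  (last char: '5')
  sorted[3] = 69567$  (last char: '$')
  sorted[4] = 7$6956  (last char: '6')
  sorted[5] = 9567$6  (last char: '6')
Last column: 795$66
Original string S is at sorted index 3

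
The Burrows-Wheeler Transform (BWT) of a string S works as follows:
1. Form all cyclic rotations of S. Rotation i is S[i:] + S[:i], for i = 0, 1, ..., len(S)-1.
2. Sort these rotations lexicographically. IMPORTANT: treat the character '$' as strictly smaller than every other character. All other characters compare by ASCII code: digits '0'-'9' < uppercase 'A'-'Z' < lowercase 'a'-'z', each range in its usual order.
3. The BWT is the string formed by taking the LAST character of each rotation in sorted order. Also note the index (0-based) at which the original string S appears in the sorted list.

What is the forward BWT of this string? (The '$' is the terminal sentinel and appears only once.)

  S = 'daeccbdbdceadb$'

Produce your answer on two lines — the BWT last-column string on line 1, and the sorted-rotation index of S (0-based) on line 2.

All 15 rotations (rotation i = S[i:]+S[:i]):
  rot[0] = daeccbdbdceadb$
  rot[1] = aeccbdbdceadb$d
  rot[2] = eccbdbdceadb$da
  rot[3] = ccbdbdceadb$dae
  rot[4] = cbdbdceadb$daec
  rot[5] = bdbdceadb$daecc
  rot[6] = dbdceadb$daeccb
  rot[7] = bdceadb$daeccbd
  rot[8] = dceadb$daeccbdb
  rot[9] = ceadb$daeccbdbd
  rot[10] = eadb$daeccbdbdc
  rot[11] = adb$daeccbdbdce
  rot[12] = db$daeccbdbdcea
  rot[13] = b$daeccbdbdcead
  rot[14] = $daeccbdbdceadb
Sorted (with $ < everything):
  sorted[0] = $daeccbdbdceadb  (last char: 'b')
  sorted[1] = adb$daeccbdbdce  (last char: 'e')
  sorted[2] = aeccbdbdceadb$d  (last char: 'd')
  sorted[3] = b$daeccbdbdcead  (last char: 'd')
  sorted[4] = bdbdceadb$daecc  (last char: 'c')
  sorted[5] = bdceadb$daeccbd  (last char: 'd')
  sorted[6] = cbdbdceadb$daec  (last char: 'c')
  sorted[7] = ccbdbdceadb$dae  (last char: 'e')
  sorted[8] = ceadb$daeccbdbd  (last char: 'd')
  sorted[9] = daeccbdbdceadb$  (last char: '$')
  sorted[10] = db$daeccbdbdcea  (last char: 'a')
  sorted[11] = dbdceadb$daeccb  (last char: 'b')
  sorted[12] = dceadb$daeccbdb  (last char: 'b')
  sorted[13] = eadb$daeccbdbdc  (last char: 'c')
  sorted[14] = eccbdbdceadb$da  (last char: 'a')
Last column: beddcdced$abbca
Original string S is at sorted index 9

Answer: beddcdced$abbca
9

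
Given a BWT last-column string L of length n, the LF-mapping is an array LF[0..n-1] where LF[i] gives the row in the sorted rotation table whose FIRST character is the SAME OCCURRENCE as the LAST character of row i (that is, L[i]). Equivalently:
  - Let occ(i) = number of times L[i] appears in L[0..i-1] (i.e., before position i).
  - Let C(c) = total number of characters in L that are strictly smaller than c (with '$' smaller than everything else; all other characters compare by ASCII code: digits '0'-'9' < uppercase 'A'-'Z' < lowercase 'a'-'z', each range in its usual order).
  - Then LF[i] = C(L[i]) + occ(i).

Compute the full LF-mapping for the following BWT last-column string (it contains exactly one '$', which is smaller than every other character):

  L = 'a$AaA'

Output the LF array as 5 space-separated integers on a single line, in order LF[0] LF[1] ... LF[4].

Char counts: '$':1, 'A':2, 'a':2
C (first-col start): C('$')=0, C('A')=1, C('a')=3
L[0]='a': occ=0, LF[0]=C('a')+0=3+0=3
L[1]='$': occ=0, LF[1]=C('$')+0=0+0=0
L[2]='A': occ=0, LF[2]=C('A')+0=1+0=1
L[3]='a': occ=1, LF[3]=C('a')+1=3+1=4
L[4]='A': occ=1, LF[4]=C('A')+1=1+1=2

Answer: 3 0 1 4 2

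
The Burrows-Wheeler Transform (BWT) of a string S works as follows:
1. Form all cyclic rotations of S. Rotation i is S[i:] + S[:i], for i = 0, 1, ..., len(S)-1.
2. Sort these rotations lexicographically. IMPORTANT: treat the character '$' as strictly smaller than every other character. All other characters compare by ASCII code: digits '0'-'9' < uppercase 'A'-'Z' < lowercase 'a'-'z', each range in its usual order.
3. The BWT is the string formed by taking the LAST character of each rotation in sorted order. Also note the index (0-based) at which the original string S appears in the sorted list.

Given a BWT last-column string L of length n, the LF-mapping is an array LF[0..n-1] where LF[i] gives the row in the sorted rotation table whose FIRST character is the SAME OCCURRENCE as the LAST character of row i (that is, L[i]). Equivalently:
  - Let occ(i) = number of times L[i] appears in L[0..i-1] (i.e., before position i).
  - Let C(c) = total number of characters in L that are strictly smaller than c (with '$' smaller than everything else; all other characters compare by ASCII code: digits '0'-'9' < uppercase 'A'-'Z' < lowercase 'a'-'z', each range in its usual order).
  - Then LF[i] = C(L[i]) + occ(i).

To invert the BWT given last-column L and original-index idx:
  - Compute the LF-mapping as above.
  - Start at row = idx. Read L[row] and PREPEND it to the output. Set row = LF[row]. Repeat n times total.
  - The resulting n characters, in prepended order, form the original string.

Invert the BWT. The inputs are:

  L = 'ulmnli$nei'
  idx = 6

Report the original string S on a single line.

LF mapping: 9 4 6 7 5 2 0 8 1 3
Walk LF starting at row 6, prepending L[row]:
  step 1: row=6, L[6]='$', prepend. Next row=LF[6]=0
  step 2: row=0, L[0]='u', prepend. Next row=LF[0]=9
  step 3: row=9, L[9]='i', prepend. Next row=LF[9]=3
  step 4: row=3, L[3]='n', prepend. Next row=LF[3]=7
  step 5: row=7, L[7]='n', prepend. Next row=LF[7]=8
  step 6: row=8, L[8]='e', prepend. Next row=LF[8]=1
  step 7: row=1, L[1]='l', prepend. Next row=LF[1]=4
  step 8: row=4, L[4]='l', prepend. Next row=LF[4]=5
  step 9: row=5, L[5]='i', prepend. Next row=LF[5]=2
  step 10: row=2, L[2]='m', prepend. Next row=LF[2]=6
Reversed output: millenniu$

Answer: millenniu$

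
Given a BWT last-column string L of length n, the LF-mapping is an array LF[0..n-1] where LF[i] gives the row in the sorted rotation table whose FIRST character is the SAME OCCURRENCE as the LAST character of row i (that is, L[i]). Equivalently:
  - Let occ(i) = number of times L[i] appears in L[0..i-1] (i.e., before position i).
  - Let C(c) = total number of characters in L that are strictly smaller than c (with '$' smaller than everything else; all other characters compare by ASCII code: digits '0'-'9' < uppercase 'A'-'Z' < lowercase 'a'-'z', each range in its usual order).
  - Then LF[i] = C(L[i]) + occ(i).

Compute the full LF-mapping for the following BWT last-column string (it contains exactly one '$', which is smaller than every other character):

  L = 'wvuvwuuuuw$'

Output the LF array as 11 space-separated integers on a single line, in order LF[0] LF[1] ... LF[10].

Answer: 8 6 1 7 9 2 3 4 5 10 0

Derivation:
Char counts: '$':1, 'u':5, 'v':2, 'w':3
C (first-col start): C('$')=0, C('u')=1, C('v')=6, C('w')=8
L[0]='w': occ=0, LF[0]=C('w')+0=8+0=8
L[1]='v': occ=0, LF[1]=C('v')+0=6+0=6
L[2]='u': occ=0, LF[2]=C('u')+0=1+0=1
L[3]='v': occ=1, LF[3]=C('v')+1=6+1=7
L[4]='w': occ=1, LF[4]=C('w')+1=8+1=9
L[5]='u': occ=1, LF[5]=C('u')+1=1+1=2
L[6]='u': occ=2, LF[6]=C('u')+2=1+2=3
L[7]='u': occ=3, LF[7]=C('u')+3=1+3=4
L[8]='u': occ=4, LF[8]=C('u')+4=1+4=5
L[9]='w': occ=2, LF[9]=C('w')+2=8+2=10
L[10]='$': occ=0, LF[10]=C('$')+0=0+0=0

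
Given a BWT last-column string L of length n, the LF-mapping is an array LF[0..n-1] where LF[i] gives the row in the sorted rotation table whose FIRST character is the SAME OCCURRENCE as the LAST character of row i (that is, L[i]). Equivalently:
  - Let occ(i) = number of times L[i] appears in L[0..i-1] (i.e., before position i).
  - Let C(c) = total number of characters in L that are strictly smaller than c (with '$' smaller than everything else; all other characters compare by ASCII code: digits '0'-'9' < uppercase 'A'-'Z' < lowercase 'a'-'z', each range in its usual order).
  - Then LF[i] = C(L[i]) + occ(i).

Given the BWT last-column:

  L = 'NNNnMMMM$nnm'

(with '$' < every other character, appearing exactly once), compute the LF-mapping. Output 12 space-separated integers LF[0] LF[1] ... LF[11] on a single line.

Answer: 5 6 7 9 1 2 3 4 0 10 11 8

Derivation:
Char counts: '$':1, 'M':4, 'N':3, 'm':1, 'n':3
C (first-col start): C('$')=0, C('M')=1, C('N')=5, C('m')=8, C('n')=9
L[0]='N': occ=0, LF[0]=C('N')+0=5+0=5
L[1]='N': occ=1, LF[1]=C('N')+1=5+1=6
L[2]='N': occ=2, LF[2]=C('N')+2=5+2=7
L[3]='n': occ=0, LF[3]=C('n')+0=9+0=9
L[4]='M': occ=0, LF[4]=C('M')+0=1+0=1
L[5]='M': occ=1, LF[5]=C('M')+1=1+1=2
L[6]='M': occ=2, LF[6]=C('M')+2=1+2=3
L[7]='M': occ=3, LF[7]=C('M')+3=1+3=4
L[8]='$': occ=0, LF[8]=C('$')+0=0+0=0
L[9]='n': occ=1, LF[9]=C('n')+1=9+1=10
L[10]='n': occ=2, LF[10]=C('n')+2=9+2=11
L[11]='m': occ=0, LF[11]=C('m')+0=8+0=8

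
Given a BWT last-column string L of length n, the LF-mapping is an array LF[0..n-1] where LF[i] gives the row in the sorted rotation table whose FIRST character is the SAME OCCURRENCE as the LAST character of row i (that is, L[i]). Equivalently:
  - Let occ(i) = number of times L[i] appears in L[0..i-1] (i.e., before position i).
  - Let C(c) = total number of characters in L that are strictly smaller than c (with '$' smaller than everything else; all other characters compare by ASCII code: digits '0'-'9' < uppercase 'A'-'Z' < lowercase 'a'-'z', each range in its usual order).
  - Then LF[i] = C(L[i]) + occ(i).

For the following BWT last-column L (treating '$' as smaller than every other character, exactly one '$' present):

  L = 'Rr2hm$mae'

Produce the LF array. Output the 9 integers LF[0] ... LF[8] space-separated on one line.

Answer: 2 8 1 5 6 0 7 3 4

Derivation:
Char counts: '$':1, '2':1, 'R':1, 'a':1, 'e':1, 'h':1, 'm':2, 'r':1
C (first-col start): C('$')=0, C('2')=1, C('R')=2, C('a')=3, C('e')=4, C('h')=5, C('m')=6, C('r')=8
L[0]='R': occ=0, LF[0]=C('R')+0=2+0=2
L[1]='r': occ=0, LF[1]=C('r')+0=8+0=8
L[2]='2': occ=0, LF[2]=C('2')+0=1+0=1
L[3]='h': occ=0, LF[3]=C('h')+0=5+0=5
L[4]='m': occ=0, LF[4]=C('m')+0=6+0=6
L[5]='$': occ=0, LF[5]=C('$')+0=0+0=0
L[6]='m': occ=1, LF[6]=C('m')+1=6+1=7
L[7]='a': occ=0, LF[7]=C('a')+0=3+0=3
L[8]='e': occ=0, LF[8]=C('e')+0=4+0=4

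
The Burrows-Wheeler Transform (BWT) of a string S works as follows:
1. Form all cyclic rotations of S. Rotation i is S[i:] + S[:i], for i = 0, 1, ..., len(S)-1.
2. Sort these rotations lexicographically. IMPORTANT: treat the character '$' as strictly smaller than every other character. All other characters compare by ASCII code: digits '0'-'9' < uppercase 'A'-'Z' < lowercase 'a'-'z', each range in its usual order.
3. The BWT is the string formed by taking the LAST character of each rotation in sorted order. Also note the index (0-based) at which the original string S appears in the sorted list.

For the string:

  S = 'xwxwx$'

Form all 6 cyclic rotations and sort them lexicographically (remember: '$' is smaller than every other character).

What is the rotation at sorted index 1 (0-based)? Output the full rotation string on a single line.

All 6 rotations (rotation i = S[i:]+S[:i]):
  rot[0] = xwxwx$
  rot[1] = wxwx$x
  rot[2] = xwx$xw
  rot[3] = wx$xwx
  rot[4] = x$xwxw
  rot[5] = $xwxwx
Sorted (with $ < everything):
  sorted[0] = $xwxwx
  sorted[1] = wx$xwx
  sorted[2] = wxwx$x
  sorted[3] = x$xwxw
  sorted[4] = xwx$xw
  sorted[5] = xwxwx$
sorted[1] = wx$xwx

Answer: wx$xwx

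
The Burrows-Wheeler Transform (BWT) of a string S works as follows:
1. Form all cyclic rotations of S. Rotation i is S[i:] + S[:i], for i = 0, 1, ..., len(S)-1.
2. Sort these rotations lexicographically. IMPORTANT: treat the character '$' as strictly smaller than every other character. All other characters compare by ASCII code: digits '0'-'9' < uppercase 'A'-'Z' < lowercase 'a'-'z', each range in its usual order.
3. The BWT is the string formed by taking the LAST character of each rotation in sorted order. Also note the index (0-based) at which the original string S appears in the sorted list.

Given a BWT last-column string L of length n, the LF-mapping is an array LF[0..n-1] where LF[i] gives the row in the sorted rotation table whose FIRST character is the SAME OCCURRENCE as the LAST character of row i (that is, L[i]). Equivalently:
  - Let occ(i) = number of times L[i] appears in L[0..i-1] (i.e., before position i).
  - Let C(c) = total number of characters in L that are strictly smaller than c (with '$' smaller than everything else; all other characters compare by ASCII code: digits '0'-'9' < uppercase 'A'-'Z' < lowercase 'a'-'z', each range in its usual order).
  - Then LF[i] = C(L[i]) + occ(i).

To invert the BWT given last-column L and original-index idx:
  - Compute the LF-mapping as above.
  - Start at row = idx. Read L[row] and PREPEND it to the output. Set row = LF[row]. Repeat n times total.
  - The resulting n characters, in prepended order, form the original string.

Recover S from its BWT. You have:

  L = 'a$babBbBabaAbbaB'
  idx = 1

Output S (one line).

Answer: AbBbbabbaBaabBa$

Derivation:
LF mapping: 5 0 10 6 11 2 12 3 7 13 8 1 14 15 9 4
Walk LF starting at row 1, prepending L[row]:
  step 1: row=1, L[1]='$', prepend. Next row=LF[1]=0
  step 2: row=0, L[0]='a', prepend. Next row=LF[0]=5
  step 3: row=5, L[5]='B', prepend. Next row=LF[5]=2
  step 4: row=2, L[2]='b', prepend. Next row=LF[2]=10
  step 5: row=10, L[10]='a', prepend. Next row=LF[10]=8
  step 6: row=8, L[8]='a', prepend. Next row=LF[8]=7
  step 7: row=7, L[7]='B', prepend. Next row=LF[7]=3
  step 8: row=3, L[3]='a', prepend. Next row=LF[3]=6
  step 9: row=6, L[6]='b', prepend. Next row=LF[6]=12
  step 10: row=12, L[12]='b', prepend. Next row=LF[12]=14
  step 11: row=14, L[14]='a', prepend. Next row=LF[14]=9
  step 12: row=9, L[9]='b', prepend. Next row=LF[9]=13
  step 13: row=13, L[13]='b', prepend. Next row=LF[13]=15
  step 14: row=15, L[15]='B', prepend. Next row=LF[15]=4
  step 15: row=4, L[4]='b', prepend. Next row=LF[4]=11
  step 16: row=11, L[11]='A', prepend. Next row=LF[11]=1
Reversed output: AbBbbabbaBaabBa$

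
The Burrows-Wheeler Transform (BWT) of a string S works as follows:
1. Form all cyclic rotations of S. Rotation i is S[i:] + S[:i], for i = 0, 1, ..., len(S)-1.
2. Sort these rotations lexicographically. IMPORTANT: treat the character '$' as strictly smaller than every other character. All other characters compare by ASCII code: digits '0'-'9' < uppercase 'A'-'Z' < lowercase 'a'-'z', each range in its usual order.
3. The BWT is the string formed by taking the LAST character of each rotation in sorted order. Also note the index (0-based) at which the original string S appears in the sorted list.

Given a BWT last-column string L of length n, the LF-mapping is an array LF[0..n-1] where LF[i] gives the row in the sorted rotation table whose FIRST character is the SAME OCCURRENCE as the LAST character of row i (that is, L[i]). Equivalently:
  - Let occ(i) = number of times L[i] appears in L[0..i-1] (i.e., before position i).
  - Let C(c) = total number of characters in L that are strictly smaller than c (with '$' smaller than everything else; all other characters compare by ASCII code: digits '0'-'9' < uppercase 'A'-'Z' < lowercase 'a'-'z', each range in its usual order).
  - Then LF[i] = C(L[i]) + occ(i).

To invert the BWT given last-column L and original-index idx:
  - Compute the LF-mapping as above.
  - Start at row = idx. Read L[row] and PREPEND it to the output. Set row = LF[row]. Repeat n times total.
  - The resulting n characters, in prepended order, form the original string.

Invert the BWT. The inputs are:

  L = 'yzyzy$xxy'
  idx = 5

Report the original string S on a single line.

LF mapping: 3 7 4 8 5 0 1 2 6
Walk LF starting at row 5, prepending L[row]:
  step 1: row=5, L[5]='$', prepend. Next row=LF[5]=0
  step 2: row=0, L[0]='y', prepend. Next row=LF[0]=3
  step 3: row=3, L[3]='z', prepend. Next row=LF[3]=8
  step 4: row=8, L[8]='y', prepend. Next row=LF[8]=6
  step 5: row=6, L[6]='x', prepend. Next row=LF[6]=1
  step 6: row=1, L[1]='z', prepend. Next row=LF[1]=7
  step 7: row=7, L[7]='x', prepend. Next row=LF[7]=2
  step 8: row=2, L[2]='y', prepend. Next row=LF[2]=4
  step 9: row=4, L[4]='y', prepend. Next row=LF[4]=5
Reversed output: yyxzxyzy$

Answer: yyxzxyzy$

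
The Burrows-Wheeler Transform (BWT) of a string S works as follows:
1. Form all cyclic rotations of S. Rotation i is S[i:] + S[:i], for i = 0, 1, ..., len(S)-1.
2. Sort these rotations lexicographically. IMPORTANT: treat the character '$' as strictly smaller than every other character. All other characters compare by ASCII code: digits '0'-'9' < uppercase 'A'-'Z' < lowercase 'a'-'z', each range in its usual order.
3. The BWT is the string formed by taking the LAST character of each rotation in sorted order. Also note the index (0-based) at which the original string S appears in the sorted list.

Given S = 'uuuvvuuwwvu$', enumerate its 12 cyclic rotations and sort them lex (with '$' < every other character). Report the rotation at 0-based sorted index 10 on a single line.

All 12 rotations (rotation i = S[i:]+S[:i]):
  rot[0] = uuuvvuuwwvu$
  rot[1] = uuvvuuwwvu$u
  rot[2] = uvvuuwwvu$uu
  rot[3] = vvuuwwvu$uuu
  rot[4] = vuuwwvu$uuuv
  rot[5] = uuwwvu$uuuvv
  rot[6] = uwwvu$uuuvvu
  rot[7] = wwvu$uuuvvuu
  rot[8] = wvu$uuuvvuuw
  rot[9] = vu$uuuvvuuww
  rot[10] = u$uuuvvuuwwv
  rot[11] = $uuuvvuuwwvu
Sorted (with $ < everything):
  sorted[0] = $uuuvvuuwwvu
  sorted[1] = u$uuuvvuuwwv
  sorted[2] = uuuvvuuwwvu$
  sorted[3] = uuvvuuwwvu$u
  sorted[4] = uuwwvu$uuuvv
  sorted[5] = uvvuuwwvu$uu
  sorted[6] = uwwvu$uuuvvu
  sorted[7] = vu$uuuvvuuww
  sorted[8] = vuuwwvu$uuuv
  sorted[9] = vvuuwwvu$uuu
  sorted[10] = wvu$uuuvvuuw
  sorted[11] = wwvu$uuuvvuu
sorted[10] = wvu$uuuvvuuw

Answer: wvu$uuuvvuuw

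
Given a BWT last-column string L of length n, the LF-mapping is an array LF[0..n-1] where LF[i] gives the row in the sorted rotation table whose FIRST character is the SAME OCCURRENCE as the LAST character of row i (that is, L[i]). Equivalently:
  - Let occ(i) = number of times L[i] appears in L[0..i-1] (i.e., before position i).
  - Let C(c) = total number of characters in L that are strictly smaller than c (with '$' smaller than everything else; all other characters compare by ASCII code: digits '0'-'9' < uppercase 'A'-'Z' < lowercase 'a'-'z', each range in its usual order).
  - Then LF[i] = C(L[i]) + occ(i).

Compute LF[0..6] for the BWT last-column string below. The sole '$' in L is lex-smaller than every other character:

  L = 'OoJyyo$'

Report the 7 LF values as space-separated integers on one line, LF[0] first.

Answer: 2 3 1 5 6 4 0

Derivation:
Char counts: '$':1, 'J':1, 'O':1, 'o':2, 'y':2
C (first-col start): C('$')=0, C('J')=1, C('O')=2, C('o')=3, C('y')=5
L[0]='O': occ=0, LF[0]=C('O')+0=2+0=2
L[1]='o': occ=0, LF[1]=C('o')+0=3+0=3
L[2]='J': occ=0, LF[2]=C('J')+0=1+0=1
L[3]='y': occ=0, LF[3]=C('y')+0=5+0=5
L[4]='y': occ=1, LF[4]=C('y')+1=5+1=6
L[5]='o': occ=1, LF[5]=C('o')+1=3+1=4
L[6]='$': occ=0, LF[6]=C('$')+0=0+0=0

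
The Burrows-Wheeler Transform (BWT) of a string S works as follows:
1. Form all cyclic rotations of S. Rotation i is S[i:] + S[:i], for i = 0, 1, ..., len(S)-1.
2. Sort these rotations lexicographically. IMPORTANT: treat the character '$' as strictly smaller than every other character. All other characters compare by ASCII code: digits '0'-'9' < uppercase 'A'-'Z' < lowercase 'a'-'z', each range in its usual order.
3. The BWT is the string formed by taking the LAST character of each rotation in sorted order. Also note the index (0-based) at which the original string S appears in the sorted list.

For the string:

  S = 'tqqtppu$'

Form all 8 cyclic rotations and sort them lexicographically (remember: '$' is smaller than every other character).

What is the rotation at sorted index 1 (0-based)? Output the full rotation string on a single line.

Answer: ppu$tqqt

Derivation:
All 8 rotations (rotation i = S[i:]+S[:i]):
  rot[0] = tqqtppu$
  rot[1] = qqtppu$t
  rot[2] = qtppu$tq
  rot[3] = tppu$tqq
  rot[4] = ppu$tqqt
  rot[5] = pu$tqqtp
  rot[6] = u$tqqtpp
  rot[7] = $tqqtppu
Sorted (with $ < everything):
  sorted[0] = $tqqtppu
  sorted[1] = ppu$tqqt
  sorted[2] = pu$tqqtp
  sorted[3] = qqtppu$t
  sorted[4] = qtppu$tq
  sorted[5] = tppu$tqq
  sorted[6] = tqqtppu$
  sorted[7] = u$tqqtpp
sorted[1] = ppu$tqqt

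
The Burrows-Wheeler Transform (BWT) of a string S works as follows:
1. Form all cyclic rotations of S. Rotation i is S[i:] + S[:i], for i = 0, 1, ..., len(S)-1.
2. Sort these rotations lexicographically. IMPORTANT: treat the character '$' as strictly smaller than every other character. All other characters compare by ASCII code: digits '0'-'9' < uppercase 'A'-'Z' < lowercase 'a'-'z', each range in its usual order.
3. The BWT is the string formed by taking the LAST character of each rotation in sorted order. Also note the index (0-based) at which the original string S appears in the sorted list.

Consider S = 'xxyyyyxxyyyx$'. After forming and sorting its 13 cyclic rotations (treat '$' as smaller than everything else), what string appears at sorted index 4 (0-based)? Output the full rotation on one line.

Answer: xyyyx$xxyyyyx

Derivation:
All 13 rotations (rotation i = S[i:]+S[:i]):
  rot[0] = xxyyyyxxyyyx$
  rot[1] = xyyyyxxyyyx$x
  rot[2] = yyyyxxyyyx$xx
  rot[3] = yyyxxyyyx$xxy
  rot[4] = yyxxyyyx$xxyy
  rot[5] = yxxyyyx$xxyyy
  rot[6] = xxyyyx$xxyyyy
  rot[7] = xyyyx$xxyyyyx
  rot[8] = yyyx$xxyyyyxx
  rot[9] = yyx$xxyyyyxxy
  rot[10] = yx$xxyyyyxxyy
  rot[11] = x$xxyyyyxxyyy
  rot[12] = $xxyyyyxxyyyx
Sorted (with $ < everything):
  sorted[0] = $xxyyyyxxyyyx
  sorted[1] = x$xxyyyyxxyyy
  sorted[2] = xxyyyx$xxyyyy
  sorted[3] = xxyyyyxxyyyx$
  sorted[4] = xyyyx$xxyyyyx
  sorted[5] = xyyyyxxyyyx$x
  sorted[6] = yx$xxyyyyxxyy
  sorted[7] = yxxyyyx$xxyyy
  sorted[8] = yyx$xxyyyyxxy
  sorted[9] = yyxxyyyx$xxyy
  sorted[10] = yyyx$xxyyyyxx
  sorted[11] = yyyxxyyyx$xxy
  sorted[12] = yyyyxxyyyx$xx
sorted[4] = xyyyx$xxyyyyx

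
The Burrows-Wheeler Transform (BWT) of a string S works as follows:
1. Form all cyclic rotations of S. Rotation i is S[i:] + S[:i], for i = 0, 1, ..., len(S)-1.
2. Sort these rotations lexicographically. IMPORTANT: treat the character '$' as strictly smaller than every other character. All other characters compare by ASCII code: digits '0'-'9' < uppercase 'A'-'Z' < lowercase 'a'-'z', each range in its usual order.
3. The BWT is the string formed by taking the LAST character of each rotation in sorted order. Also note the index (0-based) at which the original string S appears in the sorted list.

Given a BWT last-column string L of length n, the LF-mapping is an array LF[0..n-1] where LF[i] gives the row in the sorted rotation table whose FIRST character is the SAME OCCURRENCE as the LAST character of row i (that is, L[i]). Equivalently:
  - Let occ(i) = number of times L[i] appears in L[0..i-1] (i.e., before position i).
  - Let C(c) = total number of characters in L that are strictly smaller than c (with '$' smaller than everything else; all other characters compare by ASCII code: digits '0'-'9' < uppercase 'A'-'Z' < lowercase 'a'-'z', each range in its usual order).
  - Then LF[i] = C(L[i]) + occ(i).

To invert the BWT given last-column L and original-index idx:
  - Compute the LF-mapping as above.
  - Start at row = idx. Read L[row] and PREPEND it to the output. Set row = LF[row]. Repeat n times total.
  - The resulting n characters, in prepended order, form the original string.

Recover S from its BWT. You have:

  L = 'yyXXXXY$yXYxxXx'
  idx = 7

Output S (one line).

Answer: YXyXXXXXxxyYxy$

Derivation:
LF mapping: 12 13 1 2 3 4 7 0 14 5 8 9 10 6 11
Walk LF starting at row 7, prepending L[row]:
  step 1: row=7, L[7]='$', prepend. Next row=LF[7]=0
  step 2: row=0, L[0]='y', prepend. Next row=LF[0]=12
  step 3: row=12, L[12]='x', prepend. Next row=LF[12]=10
  step 4: row=10, L[10]='Y', prepend. Next row=LF[10]=8
  step 5: row=8, L[8]='y', prepend. Next row=LF[8]=14
  step 6: row=14, L[14]='x', prepend. Next row=LF[14]=11
  step 7: row=11, L[11]='x', prepend. Next row=LF[11]=9
  step 8: row=9, L[9]='X', prepend. Next row=LF[9]=5
  step 9: row=5, L[5]='X', prepend. Next row=LF[5]=4
  step 10: row=4, L[4]='X', prepend. Next row=LF[4]=3
  step 11: row=3, L[3]='X', prepend. Next row=LF[3]=2
  step 12: row=2, L[2]='X', prepend. Next row=LF[2]=1
  step 13: row=1, L[1]='y', prepend. Next row=LF[1]=13
  step 14: row=13, L[13]='X', prepend. Next row=LF[13]=6
  step 15: row=6, L[6]='Y', prepend. Next row=LF[6]=7
Reversed output: YXyXXXXXxxyYxy$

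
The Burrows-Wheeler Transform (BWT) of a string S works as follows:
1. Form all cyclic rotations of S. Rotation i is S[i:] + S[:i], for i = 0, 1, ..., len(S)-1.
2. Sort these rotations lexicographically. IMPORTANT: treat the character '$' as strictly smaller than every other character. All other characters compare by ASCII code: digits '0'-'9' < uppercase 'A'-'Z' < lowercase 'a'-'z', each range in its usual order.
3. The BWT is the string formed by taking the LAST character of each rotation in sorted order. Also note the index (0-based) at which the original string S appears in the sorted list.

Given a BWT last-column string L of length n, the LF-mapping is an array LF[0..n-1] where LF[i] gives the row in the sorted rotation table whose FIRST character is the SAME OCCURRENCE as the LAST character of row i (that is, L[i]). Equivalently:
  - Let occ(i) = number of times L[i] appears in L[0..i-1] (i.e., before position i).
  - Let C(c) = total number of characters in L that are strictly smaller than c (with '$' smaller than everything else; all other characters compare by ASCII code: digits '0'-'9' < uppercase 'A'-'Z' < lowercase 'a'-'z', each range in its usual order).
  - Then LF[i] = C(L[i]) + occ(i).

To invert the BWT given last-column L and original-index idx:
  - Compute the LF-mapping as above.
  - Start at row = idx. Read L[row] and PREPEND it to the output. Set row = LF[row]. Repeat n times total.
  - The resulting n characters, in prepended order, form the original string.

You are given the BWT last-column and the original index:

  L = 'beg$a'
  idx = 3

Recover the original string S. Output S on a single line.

Answer: eagb$

Derivation:
LF mapping: 2 3 4 0 1
Walk LF starting at row 3, prepending L[row]:
  step 1: row=3, L[3]='$', prepend. Next row=LF[3]=0
  step 2: row=0, L[0]='b', prepend. Next row=LF[0]=2
  step 3: row=2, L[2]='g', prepend. Next row=LF[2]=4
  step 4: row=4, L[4]='a', prepend. Next row=LF[4]=1
  step 5: row=1, L[1]='e', prepend. Next row=LF[1]=3
Reversed output: eagb$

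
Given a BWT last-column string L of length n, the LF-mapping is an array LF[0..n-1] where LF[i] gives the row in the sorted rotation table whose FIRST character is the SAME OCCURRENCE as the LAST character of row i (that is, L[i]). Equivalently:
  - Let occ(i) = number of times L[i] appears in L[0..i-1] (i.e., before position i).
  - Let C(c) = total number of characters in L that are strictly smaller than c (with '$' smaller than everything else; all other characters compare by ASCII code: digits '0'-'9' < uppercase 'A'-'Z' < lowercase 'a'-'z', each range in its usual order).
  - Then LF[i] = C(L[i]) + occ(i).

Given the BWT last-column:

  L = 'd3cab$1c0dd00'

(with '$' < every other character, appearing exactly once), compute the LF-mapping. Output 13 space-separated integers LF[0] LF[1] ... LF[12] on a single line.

Char counts: '$':1, '0':3, '1':1, '3':1, 'a':1, 'b':1, 'c':2, 'd':3
C (first-col start): C('$')=0, C('0')=1, C('1')=4, C('3')=5, C('a')=6, C('b')=7, C('c')=8, C('d')=10
L[0]='d': occ=0, LF[0]=C('d')+0=10+0=10
L[1]='3': occ=0, LF[1]=C('3')+0=5+0=5
L[2]='c': occ=0, LF[2]=C('c')+0=8+0=8
L[3]='a': occ=0, LF[3]=C('a')+0=6+0=6
L[4]='b': occ=0, LF[4]=C('b')+0=7+0=7
L[5]='$': occ=0, LF[5]=C('$')+0=0+0=0
L[6]='1': occ=0, LF[6]=C('1')+0=4+0=4
L[7]='c': occ=1, LF[7]=C('c')+1=8+1=9
L[8]='0': occ=0, LF[8]=C('0')+0=1+0=1
L[9]='d': occ=1, LF[9]=C('d')+1=10+1=11
L[10]='d': occ=2, LF[10]=C('d')+2=10+2=12
L[11]='0': occ=1, LF[11]=C('0')+1=1+1=2
L[12]='0': occ=2, LF[12]=C('0')+2=1+2=3

Answer: 10 5 8 6 7 0 4 9 1 11 12 2 3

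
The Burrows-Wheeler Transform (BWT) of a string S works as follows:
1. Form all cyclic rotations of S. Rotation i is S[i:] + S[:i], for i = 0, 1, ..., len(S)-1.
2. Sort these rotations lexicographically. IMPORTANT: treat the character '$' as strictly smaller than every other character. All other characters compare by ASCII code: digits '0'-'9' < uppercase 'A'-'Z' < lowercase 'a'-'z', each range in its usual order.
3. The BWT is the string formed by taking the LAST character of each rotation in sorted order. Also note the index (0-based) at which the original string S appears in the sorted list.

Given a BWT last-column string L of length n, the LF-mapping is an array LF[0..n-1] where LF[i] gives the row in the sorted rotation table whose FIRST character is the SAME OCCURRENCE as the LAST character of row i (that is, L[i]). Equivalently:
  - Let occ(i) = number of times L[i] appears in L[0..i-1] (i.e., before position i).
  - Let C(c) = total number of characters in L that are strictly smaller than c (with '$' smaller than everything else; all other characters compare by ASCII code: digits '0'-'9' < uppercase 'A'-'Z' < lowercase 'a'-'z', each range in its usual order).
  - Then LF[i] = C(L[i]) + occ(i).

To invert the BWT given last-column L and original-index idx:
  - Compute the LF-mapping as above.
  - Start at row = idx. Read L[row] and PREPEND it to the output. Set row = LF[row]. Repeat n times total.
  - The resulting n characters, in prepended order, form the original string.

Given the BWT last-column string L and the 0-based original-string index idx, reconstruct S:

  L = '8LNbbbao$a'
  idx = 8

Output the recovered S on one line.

LF mapping: 1 2 3 6 7 8 4 9 0 5
Walk LF starting at row 8, prepending L[row]:
  step 1: row=8, L[8]='$', prepend. Next row=LF[8]=0
  step 2: row=0, L[0]='8', prepend. Next row=LF[0]=1
  step 3: row=1, L[1]='L', prepend. Next row=LF[1]=2
  step 4: row=2, L[2]='N', prepend. Next row=LF[2]=3
  step 5: row=3, L[3]='b', prepend. Next row=LF[3]=6
  step 6: row=6, L[6]='a', prepend. Next row=LF[6]=4
  step 7: row=4, L[4]='b', prepend. Next row=LF[4]=7
  step 8: row=7, L[7]='o', prepend. Next row=LF[7]=9
  step 9: row=9, L[9]='a', prepend. Next row=LF[9]=5
  step 10: row=5, L[5]='b', prepend. Next row=LF[5]=8
Reversed output: baobabNL8$

Answer: baobabNL8$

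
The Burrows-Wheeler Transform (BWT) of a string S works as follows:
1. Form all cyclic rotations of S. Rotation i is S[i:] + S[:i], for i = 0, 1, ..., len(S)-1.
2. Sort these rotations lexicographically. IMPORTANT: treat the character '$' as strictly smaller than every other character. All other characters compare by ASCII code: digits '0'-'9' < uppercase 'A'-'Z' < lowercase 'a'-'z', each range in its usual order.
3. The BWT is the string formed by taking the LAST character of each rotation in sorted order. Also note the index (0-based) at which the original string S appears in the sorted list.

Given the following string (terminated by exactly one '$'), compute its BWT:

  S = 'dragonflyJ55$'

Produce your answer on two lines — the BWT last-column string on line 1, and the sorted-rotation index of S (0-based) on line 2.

All 13 rotations (rotation i = S[i:]+S[:i]):
  rot[0] = dragonflyJ55$
  rot[1] = ragonflyJ55$d
  rot[2] = agonflyJ55$dr
  rot[3] = gonflyJ55$dra
  rot[4] = onflyJ55$drag
  rot[5] = nflyJ55$drago
  rot[6] = flyJ55$dragon
  rot[7] = lyJ55$dragonf
  rot[8] = yJ55$dragonfl
  rot[9] = J55$dragonfly
  rot[10] = 55$dragonflyJ
  rot[11] = 5$dragonflyJ5
  rot[12] = $dragonflyJ55
Sorted (with $ < everything):
  sorted[0] = $dragonflyJ55  (last char: '5')
  sorted[1] = 5$dragonflyJ5  (last char: '5')
  sorted[2] = 55$dragonflyJ  (last char: 'J')
  sorted[3] = J55$dragonfly  (last char: 'y')
  sorted[4] = agonflyJ55$dr  (last char: 'r')
  sorted[5] = dragonflyJ55$  (last char: '$')
  sorted[6] = flyJ55$dragon  (last char: 'n')
  sorted[7] = gonflyJ55$dra  (last char: 'a')
  sorted[8] = lyJ55$dragonf  (last char: 'f')
  sorted[9] = nflyJ55$drago  (last char: 'o')
  sorted[10] = onflyJ55$drag  (last char: 'g')
  sorted[11] = ragonflyJ55$d  (last char: 'd')
  sorted[12] = yJ55$dragonfl  (last char: 'l')
Last column: 55Jyr$nafogdl
Original string S is at sorted index 5

Answer: 55Jyr$nafogdl
5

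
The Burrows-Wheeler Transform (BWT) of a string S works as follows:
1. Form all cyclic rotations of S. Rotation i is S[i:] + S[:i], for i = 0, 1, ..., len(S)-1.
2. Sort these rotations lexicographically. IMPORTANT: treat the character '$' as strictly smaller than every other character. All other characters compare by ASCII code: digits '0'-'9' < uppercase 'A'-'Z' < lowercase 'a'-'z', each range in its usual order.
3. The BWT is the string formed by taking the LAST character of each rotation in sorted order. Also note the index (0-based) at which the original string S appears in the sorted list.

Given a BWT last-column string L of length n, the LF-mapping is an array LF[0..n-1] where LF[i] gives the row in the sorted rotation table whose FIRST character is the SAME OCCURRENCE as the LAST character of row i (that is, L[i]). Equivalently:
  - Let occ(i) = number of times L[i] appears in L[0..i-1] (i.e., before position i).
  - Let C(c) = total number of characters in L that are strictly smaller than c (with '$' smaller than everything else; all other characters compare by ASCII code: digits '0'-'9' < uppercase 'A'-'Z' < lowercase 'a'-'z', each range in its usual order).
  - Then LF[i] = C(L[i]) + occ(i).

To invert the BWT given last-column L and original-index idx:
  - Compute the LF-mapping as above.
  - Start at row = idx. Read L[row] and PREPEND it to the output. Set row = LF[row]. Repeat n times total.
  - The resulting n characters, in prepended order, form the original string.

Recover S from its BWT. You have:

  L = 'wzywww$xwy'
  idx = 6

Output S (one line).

Answer: xywwwwyzw$

Derivation:
LF mapping: 1 9 7 2 3 4 0 6 5 8
Walk LF starting at row 6, prepending L[row]:
  step 1: row=6, L[6]='$', prepend. Next row=LF[6]=0
  step 2: row=0, L[0]='w', prepend. Next row=LF[0]=1
  step 3: row=1, L[1]='z', prepend. Next row=LF[1]=9
  step 4: row=9, L[9]='y', prepend. Next row=LF[9]=8
  step 5: row=8, L[8]='w', prepend. Next row=LF[8]=5
  step 6: row=5, L[5]='w', prepend. Next row=LF[5]=4
  step 7: row=4, L[4]='w', prepend. Next row=LF[4]=3
  step 8: row=3, L[3]='w', prepend. Next row=LF[3]=2
  step 9: row=2, L[2]='y', prepend. Next row=LF[2]=7
  step 10: row=7, L[7]='x', prepend. Next row=LF[7]=6
Reversed output: xywwwwyzw$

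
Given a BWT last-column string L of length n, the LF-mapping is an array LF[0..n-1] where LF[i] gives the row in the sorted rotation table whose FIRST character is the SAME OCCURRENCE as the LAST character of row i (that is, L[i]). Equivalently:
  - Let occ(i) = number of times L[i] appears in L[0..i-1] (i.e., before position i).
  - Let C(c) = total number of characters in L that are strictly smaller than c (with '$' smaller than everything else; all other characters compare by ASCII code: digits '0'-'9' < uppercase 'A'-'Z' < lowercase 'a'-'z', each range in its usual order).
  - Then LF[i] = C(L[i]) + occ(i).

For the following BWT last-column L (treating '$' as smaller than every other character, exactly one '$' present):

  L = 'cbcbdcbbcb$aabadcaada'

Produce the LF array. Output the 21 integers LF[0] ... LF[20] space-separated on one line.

Char counts: '$':1, 'a':6, 'b':6, 'c':5, 'd':3
C (first-col start): C('$')=0, C('a')=1, C('b')=7, C('c')=13, C('d')=18
L[0]='c': occ=0, LF[0]=C('c')+0=13+0=13
L[1]='b': occ=0, LF[1]=C('b')+0=7+0=7
L[2]='c': occ=1, LF[2]=C('c')+1=13+1=14
L[3]='b': occ=1, LF[3]=C('b')+1=7+1=8
L[4]='d': occ=0, LF[4]=C('d')+0=18+0=18
L[5]='c': occ=2, LF[5]=C('c')+2=13+2=15
L[6]='b': occ=2, LF[6]=C('b')+2=7+2=9
L[7]='b': occ=3, LF[7]=C('b')+3=7+3=10
L[8]='c': occ=3, LF[8]=C('c')+3=13+3=16
L[9]='b': occ=4, LF[9]=C('b')+4=7+4=11
L[10]='$': occ=0, LF[10]=C('$')+0=0+0=0
L[11]='a': occ=0, LF[11]=C('a')+0=1+0=1
L[12]='a': occ=1, LF[12]=C('a')+1=1+1=2
L[13]='b': occ=5, LF[13]=C('b')+5=7+5=12
L[14]='a': occ=2, LF[14]=C('a')+2=1+2=3
L[15]='d': occ=1, LF[15]=C('d')+1=18+1=19
L[16]='c': occ=4, LF[16]=C('c')+4=13+4=17
L[17]='a': occ=3, LF[17]=C('a')+3=1+3=4
L[18]='a': occ=4, LF[18]=C('a')+4=1+4=5
L[19]='d': occ=2, LF[19]=C('d')+2=18+2=20
L[20]='a': occ=5, LF[20]=C('a')+5=1+5=6

Answer: 13 7 14 8 18 15 9 10 16 11 0 1 2 12 3 19 17 4 5 20 6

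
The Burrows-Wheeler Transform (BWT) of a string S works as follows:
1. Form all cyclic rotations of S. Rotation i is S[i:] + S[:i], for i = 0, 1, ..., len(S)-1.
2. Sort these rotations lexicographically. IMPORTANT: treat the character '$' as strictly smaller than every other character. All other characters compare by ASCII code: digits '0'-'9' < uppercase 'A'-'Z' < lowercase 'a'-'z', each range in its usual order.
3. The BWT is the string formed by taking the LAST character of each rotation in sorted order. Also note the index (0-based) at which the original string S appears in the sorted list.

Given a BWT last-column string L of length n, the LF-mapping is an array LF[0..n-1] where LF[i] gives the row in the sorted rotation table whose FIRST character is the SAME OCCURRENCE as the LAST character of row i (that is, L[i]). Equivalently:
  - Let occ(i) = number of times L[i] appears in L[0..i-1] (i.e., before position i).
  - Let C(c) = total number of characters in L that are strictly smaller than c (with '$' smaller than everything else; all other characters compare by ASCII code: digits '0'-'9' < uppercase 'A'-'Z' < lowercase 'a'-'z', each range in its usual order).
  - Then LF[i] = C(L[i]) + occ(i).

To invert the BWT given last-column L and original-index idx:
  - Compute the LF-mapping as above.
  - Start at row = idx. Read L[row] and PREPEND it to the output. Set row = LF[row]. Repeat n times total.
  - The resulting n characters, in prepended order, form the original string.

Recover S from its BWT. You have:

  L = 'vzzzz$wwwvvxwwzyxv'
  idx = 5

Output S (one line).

Answer: wwwwyzvxxzvzzvwzv$

Derivation:
LF mapping: 1 13 14 15 16 0 5 6 7 2 3 10 8 9 17 12 11 4
Walk LF starting at row 5, prepending L[row]:
  step 1: row=5, L[5]='$', prepend. Next row=LF[5]=0
  step 2: row=0, L[0]='v', prepend. Next row=LF[0]=1
  step 3: row=1, L[1]='z', prepend. Next row=LF[1]=13
  step 4: row=13, L[13]='w', prepend. Next row=LF[13]=9
  step 5: row=9, L[9]='v', prepend. Next row=LF[9]=2
  step 6: row=2, L[2]='z', prepend. Next row=LF[2]=14
  step 7: row=14, L[14]='z', prepend. Next row=LF[14]=17
  step 8: row=17, L[17]='v', prepend. Next row=LF[17]=4
  step 9: row=4, L[4]='z', prepend. Next row=LF[4]=16
  step 10: row=16, L[16]='x', prepend. Next row=LF[16]=11
  step 11: row=11, L[11]='x', prepend. Next row=LF[11]=10
  step 12: row=10, L[10]='v', prepend. Next row=LF[10]=3
  step 13: row=3, L[3]='z', prepend. Next row=LF[3]=15
  step 14: row=15, L[15]='y', prepend. Next row=LF[15]=12
  step 15: row=12, L[12]='w', prepend. Next row=LF[12]=8
  step 16: row=8, L[8]='w', prepend. Next row=LF[8]=7
  step 17: row=7, L[7]='w', prepend. Next row=LF[7]=6
  step 18: row=6, L[6]='w', prepend. Next row=LF[6]=5
Reversed output: wwwwyzvxxzvzzvwzv$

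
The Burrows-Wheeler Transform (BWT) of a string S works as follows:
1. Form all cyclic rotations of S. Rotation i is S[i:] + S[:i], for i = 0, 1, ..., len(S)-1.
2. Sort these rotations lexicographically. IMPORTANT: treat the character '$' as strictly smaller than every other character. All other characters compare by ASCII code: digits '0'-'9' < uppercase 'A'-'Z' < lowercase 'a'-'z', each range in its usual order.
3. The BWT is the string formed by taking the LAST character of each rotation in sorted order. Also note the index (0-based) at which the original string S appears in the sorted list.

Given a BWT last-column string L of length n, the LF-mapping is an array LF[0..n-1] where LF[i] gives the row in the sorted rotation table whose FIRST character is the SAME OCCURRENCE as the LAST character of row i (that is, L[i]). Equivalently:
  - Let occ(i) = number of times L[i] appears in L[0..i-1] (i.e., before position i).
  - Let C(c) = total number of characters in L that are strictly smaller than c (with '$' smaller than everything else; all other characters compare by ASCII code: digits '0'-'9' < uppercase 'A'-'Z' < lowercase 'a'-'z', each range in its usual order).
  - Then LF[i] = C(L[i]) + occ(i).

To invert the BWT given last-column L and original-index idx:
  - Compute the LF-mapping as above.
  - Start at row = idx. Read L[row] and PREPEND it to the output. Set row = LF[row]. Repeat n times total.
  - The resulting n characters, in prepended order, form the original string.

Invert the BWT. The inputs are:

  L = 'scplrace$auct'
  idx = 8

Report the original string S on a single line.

Answer: parcelcactus$

Derivation:
LF mapping: 10 3 8 7 9 1 4 6 0 2 12 5 11
Walk LF starting at row 8, prepending L[row]:
  step 1: row=8, L[8]='$', prepend. Next row=LF[8]=0
  step 2: row=0, L[0]='s', prepend. Next row=LF[0]=10
  step 3: row=10, L[10]='u', prepend. Next row=LF[10]=12
  step 4: row=12, L[12]='t', prepend. Next row=LF[12]=11
  step 5: row=11, L[11]='c', prepend. Next row=LF[11]=5
  step 6: row=5, L[5]='a', prepend. Next row=LF[5]=1
  step 7: row=1, L[1]='c', prepend. Next row=LF[1]=3
  step 8: row=3, L[3]='l', prepend. Next row=LF[3]=7
  step 9: row=7, L[7]='e', prepend. Next row=LF[7]=6
  step 10: row=6, L[6]='c', prepend. Next row=LF[6]=4
  step 11: row=4, L[4]='r', prepend. Next row=LF[4]=9
  step 12: row=9, L[9]='a', prepend. Next row=LF[9]=2
  step 13: row=2, L[2]='p', prepend. Next row=LF[2]=8
Reversed output: parcelcactus$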